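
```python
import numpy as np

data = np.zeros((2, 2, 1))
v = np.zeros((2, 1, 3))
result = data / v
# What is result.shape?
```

(2, 2, 3)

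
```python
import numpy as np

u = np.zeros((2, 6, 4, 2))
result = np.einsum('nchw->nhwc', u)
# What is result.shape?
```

(2, 4, 2, 6)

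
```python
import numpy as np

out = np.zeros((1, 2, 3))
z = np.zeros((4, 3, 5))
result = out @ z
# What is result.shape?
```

(4, 2, 5)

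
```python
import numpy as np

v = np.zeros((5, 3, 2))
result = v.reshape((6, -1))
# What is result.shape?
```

(6, 5)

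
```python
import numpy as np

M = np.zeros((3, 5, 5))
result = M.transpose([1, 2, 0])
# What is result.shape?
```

(5, 5, 3)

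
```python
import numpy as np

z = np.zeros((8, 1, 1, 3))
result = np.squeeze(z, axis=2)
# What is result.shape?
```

(8, 1, 3)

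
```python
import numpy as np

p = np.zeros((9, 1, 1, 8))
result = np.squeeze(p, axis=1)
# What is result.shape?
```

(9, 1, 8)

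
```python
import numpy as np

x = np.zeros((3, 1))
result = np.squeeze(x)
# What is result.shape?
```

(3,)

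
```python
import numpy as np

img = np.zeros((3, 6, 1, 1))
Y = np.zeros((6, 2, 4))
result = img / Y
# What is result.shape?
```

(3, 6, 2, 4)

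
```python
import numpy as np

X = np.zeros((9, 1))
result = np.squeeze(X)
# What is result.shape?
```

(9,)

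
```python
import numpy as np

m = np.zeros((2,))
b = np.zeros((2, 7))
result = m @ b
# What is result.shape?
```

(7,)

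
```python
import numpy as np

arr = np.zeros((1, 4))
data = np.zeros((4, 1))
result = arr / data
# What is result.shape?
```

(4, 4)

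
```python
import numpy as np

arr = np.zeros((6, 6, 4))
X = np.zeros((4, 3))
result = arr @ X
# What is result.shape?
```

(6, 6, 3)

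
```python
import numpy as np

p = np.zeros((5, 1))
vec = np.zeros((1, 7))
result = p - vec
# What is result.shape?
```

(5, 7)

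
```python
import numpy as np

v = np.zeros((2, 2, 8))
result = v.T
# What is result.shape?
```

(8, 2, 2)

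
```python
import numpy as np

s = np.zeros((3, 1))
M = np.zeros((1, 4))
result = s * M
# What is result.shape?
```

(3, 4)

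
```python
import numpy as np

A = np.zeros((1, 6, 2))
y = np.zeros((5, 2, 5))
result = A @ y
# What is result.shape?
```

(5, 6, 5)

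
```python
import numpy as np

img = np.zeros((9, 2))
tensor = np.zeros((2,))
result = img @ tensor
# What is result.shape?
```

(9,)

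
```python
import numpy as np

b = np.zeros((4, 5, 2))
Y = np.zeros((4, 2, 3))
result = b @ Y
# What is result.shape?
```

(4, 5, 3)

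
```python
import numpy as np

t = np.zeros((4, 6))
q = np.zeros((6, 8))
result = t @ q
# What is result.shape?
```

(4, 8)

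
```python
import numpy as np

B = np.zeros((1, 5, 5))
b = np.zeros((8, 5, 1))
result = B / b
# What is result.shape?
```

(8, 5, 5)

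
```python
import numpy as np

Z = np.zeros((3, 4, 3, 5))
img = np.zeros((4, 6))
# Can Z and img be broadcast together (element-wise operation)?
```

No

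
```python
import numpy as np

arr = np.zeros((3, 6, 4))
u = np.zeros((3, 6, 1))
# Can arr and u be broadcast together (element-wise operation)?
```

Yes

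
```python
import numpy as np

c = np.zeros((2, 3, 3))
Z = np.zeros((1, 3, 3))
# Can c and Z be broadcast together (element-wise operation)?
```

Yes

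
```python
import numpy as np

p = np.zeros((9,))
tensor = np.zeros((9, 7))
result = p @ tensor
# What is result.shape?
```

(7,)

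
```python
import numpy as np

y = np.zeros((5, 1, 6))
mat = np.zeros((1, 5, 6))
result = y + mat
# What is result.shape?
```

(5, 5, 6)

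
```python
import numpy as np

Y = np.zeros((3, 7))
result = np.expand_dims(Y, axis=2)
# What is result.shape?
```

(3, 7, 1)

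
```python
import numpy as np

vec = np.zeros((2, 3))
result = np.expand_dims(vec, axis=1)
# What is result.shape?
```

(2, 1, 3)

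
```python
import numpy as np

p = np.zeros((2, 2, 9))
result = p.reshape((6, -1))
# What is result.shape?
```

(6, 6)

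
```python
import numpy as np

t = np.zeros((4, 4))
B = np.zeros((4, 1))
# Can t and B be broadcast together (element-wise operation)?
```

Yes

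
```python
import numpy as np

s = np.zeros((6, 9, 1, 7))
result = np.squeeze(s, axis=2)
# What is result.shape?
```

(6, 9, 7)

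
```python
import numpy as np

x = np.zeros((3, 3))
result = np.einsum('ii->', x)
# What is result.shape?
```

()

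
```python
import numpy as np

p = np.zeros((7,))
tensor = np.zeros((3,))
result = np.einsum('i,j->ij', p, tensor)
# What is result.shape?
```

(7, 3)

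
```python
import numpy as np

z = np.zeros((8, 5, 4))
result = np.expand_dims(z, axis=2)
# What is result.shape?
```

(8, 5, 1, 4)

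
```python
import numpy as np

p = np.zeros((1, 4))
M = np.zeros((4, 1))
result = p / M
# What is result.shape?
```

(4, 4)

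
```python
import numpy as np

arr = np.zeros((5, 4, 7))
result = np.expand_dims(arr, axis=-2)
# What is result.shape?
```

(5, 4, 1, 7)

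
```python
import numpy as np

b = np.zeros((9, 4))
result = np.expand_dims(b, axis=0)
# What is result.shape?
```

(1, 9, 4)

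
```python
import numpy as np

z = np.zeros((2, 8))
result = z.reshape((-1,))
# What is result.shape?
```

(16,)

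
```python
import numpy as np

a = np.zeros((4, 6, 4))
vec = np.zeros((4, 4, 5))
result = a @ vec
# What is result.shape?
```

(4, 6, 5)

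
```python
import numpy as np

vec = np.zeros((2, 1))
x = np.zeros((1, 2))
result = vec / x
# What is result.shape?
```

(2, 2)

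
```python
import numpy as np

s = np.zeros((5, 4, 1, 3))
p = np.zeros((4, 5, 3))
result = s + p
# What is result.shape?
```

(5, 4, 5, 3)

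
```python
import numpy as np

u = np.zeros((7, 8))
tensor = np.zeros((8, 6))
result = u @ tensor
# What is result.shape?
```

(7, 6)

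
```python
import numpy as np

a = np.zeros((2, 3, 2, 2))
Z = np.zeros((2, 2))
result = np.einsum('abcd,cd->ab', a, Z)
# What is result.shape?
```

(2, 3)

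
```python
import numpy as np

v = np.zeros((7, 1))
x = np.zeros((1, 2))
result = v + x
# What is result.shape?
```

(7, 2)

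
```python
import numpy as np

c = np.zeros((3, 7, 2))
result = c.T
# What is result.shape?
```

(2, 7, 3)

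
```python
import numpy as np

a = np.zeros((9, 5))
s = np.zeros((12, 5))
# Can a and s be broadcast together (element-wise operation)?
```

No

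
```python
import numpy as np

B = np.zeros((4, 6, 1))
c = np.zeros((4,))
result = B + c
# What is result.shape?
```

(4, 6, 4)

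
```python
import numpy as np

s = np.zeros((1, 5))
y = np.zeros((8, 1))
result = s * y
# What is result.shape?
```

(8, 5)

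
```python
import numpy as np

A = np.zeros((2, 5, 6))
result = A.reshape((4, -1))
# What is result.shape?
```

(4, 15)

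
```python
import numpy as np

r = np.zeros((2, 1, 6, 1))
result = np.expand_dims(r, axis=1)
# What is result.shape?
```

(2, 1, 1, 6, 1)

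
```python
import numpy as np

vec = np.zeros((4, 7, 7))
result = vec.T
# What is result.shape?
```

(7, 7, 4)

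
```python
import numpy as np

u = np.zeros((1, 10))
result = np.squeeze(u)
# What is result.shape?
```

(10,)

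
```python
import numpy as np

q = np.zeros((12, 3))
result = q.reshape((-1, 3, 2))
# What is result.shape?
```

(6, 3, 2)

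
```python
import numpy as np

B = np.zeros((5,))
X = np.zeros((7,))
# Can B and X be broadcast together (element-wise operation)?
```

No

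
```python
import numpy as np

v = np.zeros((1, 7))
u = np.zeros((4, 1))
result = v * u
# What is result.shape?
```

(4, 7)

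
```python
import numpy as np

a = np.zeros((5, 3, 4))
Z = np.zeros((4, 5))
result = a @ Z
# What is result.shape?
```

(5, 3, 5)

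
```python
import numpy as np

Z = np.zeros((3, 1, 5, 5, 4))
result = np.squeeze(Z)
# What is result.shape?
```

(3, 5, 5, 4)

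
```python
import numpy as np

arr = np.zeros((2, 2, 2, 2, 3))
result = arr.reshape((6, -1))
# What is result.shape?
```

(6, 8)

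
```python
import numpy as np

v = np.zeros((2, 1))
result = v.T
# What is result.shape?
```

(1, 2)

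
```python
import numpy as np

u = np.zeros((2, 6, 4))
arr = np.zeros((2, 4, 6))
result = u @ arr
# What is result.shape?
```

(2, 6, 6)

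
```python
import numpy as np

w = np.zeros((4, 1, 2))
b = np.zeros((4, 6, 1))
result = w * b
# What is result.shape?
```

(4, 6, 2)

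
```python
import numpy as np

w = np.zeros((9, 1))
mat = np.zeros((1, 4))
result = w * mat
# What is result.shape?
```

(9, 4)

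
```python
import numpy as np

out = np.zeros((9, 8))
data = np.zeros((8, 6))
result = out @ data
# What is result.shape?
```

(9, 6)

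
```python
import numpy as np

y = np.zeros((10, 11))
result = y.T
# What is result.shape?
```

(11, 10)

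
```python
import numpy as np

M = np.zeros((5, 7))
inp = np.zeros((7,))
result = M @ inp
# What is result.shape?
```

(5,)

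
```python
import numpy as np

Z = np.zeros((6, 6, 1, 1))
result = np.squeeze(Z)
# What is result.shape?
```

(6, 6)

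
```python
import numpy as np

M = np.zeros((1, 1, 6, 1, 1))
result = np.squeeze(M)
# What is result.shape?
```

(6,)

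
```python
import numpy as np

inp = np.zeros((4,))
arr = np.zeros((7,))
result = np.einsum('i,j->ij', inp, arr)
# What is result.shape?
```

(4, 7)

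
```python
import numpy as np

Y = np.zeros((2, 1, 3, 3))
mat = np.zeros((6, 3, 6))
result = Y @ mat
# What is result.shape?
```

(2, 6, 3, 6)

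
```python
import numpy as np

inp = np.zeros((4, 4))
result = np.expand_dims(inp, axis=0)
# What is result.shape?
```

(1, 4, 4)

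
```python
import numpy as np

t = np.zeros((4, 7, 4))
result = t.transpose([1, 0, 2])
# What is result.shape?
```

(7, 4, 4)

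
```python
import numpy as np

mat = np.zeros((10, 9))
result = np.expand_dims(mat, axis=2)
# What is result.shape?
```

(10, 9, 1)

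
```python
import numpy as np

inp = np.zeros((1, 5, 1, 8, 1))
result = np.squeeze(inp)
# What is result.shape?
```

(5, 8)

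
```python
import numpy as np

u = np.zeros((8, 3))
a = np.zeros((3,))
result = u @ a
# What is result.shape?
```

(8,)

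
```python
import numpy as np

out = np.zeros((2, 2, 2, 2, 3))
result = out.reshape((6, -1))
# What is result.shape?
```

(6, 8)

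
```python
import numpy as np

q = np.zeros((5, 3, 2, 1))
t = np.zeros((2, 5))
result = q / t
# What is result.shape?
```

(5, 3, 2, 5)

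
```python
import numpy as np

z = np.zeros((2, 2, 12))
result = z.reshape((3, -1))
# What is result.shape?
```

(3, 16)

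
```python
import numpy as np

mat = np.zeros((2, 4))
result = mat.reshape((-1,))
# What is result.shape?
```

(8,)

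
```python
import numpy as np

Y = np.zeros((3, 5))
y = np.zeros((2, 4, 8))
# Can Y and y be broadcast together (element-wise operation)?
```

No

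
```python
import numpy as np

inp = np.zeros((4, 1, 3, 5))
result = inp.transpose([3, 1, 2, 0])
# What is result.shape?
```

(5, 1, 3, 4)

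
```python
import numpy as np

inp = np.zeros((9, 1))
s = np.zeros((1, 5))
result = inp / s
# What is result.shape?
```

(9, 5)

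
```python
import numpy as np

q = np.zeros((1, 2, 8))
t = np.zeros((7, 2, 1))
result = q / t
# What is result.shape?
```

(7, 2, 8)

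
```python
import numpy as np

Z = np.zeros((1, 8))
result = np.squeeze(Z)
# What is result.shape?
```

(8,)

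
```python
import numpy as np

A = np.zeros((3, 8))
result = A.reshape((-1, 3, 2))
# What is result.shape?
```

(4, 3, 2)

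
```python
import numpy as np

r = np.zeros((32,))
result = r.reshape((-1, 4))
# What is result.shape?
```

(8, 4)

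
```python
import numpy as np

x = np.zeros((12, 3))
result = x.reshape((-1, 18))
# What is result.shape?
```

(2, 18)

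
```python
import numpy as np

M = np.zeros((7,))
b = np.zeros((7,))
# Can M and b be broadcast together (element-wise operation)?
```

Yes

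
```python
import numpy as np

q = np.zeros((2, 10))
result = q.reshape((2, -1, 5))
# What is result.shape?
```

(2, 2, 5)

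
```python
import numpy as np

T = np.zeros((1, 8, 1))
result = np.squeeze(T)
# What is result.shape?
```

(8,)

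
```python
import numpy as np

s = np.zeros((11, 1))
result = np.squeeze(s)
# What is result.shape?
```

(11,)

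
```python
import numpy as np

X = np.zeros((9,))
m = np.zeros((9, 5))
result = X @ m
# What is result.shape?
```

(5,)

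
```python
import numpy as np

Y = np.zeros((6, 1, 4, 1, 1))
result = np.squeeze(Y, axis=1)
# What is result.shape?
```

(6, 4, 1, 1)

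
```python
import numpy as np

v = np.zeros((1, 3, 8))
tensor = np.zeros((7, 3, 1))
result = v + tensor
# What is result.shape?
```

(7, 3, 8)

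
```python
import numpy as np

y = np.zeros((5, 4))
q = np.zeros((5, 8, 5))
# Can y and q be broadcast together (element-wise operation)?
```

No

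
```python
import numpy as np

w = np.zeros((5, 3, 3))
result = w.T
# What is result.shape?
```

(3, 3, 5)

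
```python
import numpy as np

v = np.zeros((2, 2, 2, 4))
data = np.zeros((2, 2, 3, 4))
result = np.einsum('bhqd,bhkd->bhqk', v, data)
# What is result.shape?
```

(2, 2, 2, 3)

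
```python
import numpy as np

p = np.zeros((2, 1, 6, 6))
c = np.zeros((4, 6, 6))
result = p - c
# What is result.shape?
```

(2, 4, 6, 6)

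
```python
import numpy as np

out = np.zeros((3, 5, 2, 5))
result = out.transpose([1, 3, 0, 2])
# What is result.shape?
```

(5, 5, 3, 2)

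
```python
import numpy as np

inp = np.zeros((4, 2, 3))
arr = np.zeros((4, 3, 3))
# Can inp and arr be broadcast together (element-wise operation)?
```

No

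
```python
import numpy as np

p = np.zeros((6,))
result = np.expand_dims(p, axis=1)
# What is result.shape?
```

(6, 1)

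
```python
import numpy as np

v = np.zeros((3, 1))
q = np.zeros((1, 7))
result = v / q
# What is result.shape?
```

(3, 7)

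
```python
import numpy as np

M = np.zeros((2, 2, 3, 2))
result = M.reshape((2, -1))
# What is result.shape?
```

(2, 12)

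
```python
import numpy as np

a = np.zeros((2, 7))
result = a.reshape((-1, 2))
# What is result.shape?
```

(7, 2)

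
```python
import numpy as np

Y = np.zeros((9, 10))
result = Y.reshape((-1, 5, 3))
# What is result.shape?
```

(6, 5, 3)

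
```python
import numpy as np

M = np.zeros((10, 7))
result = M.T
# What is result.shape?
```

(7, 10)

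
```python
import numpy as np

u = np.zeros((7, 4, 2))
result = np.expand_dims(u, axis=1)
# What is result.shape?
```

(7, 1, 4, 2)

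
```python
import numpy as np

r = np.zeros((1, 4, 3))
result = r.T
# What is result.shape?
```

(3, 4, 1)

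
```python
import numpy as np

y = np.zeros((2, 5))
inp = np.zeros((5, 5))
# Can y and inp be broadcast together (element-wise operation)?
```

No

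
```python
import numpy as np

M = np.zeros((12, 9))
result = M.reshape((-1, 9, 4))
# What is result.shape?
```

(3, 9, 4)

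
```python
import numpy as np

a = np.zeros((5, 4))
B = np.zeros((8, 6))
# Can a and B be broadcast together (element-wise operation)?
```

No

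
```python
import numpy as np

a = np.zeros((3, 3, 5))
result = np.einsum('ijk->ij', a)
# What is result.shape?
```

(3, 3)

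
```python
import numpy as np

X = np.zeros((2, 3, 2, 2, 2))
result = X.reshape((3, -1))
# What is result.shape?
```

(3, 16)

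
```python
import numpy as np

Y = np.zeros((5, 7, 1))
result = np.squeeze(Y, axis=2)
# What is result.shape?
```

(5, 7)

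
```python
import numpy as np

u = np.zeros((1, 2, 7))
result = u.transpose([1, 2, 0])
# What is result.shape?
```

(2, 7, 1)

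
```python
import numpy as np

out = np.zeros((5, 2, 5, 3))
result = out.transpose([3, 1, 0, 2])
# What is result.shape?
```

(3, 2, 5, 5)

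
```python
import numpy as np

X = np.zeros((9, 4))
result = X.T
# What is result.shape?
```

(4, 9)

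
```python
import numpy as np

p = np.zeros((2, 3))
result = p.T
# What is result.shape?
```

(3, 2)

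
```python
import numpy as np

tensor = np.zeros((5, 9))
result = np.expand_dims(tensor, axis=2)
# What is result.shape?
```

(5, 9, 1)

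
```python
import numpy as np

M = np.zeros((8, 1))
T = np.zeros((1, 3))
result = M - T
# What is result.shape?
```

(8, 3)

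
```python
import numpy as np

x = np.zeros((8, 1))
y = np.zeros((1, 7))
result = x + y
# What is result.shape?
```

(8, 7)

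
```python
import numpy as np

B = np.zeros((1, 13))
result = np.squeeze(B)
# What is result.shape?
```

(13,)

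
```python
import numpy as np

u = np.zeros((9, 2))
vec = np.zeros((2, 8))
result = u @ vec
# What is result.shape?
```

(9, 8)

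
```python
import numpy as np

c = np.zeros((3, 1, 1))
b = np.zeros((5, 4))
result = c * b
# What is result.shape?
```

(3, 5, 4)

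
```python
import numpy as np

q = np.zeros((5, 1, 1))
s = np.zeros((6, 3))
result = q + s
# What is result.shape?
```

(5, 6, 3)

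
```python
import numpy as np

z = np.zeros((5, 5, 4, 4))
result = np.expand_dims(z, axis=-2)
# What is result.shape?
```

(5, 5, 4, 1, 4)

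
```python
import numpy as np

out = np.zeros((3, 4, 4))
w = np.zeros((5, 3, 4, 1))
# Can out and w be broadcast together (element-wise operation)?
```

Yes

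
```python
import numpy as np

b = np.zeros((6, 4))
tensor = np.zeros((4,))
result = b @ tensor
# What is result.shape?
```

(6,)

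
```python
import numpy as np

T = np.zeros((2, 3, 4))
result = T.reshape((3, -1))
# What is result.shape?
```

(3, 8)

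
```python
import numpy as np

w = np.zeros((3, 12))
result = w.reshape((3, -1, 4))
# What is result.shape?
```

(3, 3, 4)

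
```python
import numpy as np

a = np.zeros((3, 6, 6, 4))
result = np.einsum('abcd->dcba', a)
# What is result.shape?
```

(4, 6, 6, 3)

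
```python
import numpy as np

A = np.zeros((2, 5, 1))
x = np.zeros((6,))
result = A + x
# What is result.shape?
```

(2, 5, 6)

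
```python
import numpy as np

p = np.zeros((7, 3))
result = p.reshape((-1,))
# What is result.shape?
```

(21,)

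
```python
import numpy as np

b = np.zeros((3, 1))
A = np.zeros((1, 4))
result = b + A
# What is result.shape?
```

(3, 4)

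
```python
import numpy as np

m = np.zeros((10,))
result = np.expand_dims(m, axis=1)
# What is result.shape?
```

(10, 1)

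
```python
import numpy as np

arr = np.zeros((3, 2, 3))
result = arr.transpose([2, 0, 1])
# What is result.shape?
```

(3, 3, 2)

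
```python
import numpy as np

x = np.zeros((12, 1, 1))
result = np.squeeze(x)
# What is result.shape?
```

(12,)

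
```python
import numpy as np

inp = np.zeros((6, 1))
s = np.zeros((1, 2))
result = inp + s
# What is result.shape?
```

(6, 2)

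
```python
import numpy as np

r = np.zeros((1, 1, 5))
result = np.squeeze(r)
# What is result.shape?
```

(5,)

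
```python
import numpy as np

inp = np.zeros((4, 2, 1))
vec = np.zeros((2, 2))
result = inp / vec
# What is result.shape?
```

(4, 2, 2)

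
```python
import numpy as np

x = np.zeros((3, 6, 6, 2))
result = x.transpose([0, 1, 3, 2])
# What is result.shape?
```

(3, 6, 2, 6)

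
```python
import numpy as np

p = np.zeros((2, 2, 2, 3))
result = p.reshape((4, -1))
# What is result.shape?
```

(4, 6)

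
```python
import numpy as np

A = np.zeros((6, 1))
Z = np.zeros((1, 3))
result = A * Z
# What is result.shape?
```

(6, 3)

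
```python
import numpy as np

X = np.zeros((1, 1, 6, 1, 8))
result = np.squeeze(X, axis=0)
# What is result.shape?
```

(1, 6, 1, 8)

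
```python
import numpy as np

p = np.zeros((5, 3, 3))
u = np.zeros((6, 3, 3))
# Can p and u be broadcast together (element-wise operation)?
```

No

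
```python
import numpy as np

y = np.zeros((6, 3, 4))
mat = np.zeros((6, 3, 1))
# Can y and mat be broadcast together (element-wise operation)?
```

Yes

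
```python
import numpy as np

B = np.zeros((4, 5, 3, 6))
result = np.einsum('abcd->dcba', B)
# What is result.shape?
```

(6, 3, 5, 4)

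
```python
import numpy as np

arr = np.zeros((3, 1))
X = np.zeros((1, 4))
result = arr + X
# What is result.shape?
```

(3, 4)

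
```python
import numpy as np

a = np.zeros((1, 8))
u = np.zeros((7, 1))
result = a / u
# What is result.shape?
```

(7, 8)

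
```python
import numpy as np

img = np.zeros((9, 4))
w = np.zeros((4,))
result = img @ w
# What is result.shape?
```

(9,)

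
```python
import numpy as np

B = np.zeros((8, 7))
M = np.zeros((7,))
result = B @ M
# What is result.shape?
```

(8,)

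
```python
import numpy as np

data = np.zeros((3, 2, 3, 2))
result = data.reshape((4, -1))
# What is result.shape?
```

(4, 9)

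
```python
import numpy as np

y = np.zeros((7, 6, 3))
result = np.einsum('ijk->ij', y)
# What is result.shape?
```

(7, 6)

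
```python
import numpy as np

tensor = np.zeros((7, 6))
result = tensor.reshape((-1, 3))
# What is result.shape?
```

(14, 3)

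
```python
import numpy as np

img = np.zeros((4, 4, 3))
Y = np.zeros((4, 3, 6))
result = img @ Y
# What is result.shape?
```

(4, 4, 6)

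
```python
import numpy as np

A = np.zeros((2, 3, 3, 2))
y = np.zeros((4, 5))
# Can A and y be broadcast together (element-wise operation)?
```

No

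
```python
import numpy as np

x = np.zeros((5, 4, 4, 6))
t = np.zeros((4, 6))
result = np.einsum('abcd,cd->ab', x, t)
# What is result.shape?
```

(5, 4)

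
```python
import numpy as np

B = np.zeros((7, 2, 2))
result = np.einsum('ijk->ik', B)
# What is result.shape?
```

(7, 2)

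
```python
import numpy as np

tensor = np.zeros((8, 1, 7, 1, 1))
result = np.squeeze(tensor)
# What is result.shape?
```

(8, 7)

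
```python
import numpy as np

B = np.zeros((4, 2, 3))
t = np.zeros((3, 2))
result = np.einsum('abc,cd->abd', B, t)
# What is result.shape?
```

(4, 2, 2)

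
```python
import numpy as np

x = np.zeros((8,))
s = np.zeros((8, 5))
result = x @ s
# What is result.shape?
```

(5,)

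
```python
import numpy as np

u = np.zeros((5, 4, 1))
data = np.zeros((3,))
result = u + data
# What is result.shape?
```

(5, 4, 3)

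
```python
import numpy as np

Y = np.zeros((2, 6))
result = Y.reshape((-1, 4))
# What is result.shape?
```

(3, 4)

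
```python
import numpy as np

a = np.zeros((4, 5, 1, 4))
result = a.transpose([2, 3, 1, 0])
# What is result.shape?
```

(1, 4, 5, 4)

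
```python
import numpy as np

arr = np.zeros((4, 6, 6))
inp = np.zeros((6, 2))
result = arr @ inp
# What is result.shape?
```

(4, 6, 2)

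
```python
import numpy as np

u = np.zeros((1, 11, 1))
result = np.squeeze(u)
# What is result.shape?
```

(11,)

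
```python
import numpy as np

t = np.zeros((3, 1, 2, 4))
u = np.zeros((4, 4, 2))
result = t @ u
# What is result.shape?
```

(3, 4, 2, 2)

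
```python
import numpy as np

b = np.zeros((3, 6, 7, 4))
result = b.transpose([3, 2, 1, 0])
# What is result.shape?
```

(4, 7, 6, 3)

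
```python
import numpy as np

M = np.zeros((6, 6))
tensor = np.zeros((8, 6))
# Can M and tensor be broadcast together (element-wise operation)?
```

No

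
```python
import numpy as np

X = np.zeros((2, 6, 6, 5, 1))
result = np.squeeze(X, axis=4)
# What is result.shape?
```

(2, 6, 6, 5)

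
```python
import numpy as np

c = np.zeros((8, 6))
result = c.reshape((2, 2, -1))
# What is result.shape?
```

(2, 2, 12)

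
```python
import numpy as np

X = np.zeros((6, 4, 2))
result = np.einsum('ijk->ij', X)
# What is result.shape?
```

(6, 4)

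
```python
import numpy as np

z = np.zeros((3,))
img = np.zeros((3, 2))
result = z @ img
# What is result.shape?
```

(2,)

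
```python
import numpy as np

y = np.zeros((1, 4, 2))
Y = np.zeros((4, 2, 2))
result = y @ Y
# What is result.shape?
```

(4, 4, 2)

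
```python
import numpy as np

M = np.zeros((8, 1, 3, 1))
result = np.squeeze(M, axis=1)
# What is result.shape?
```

(8, 3, 1)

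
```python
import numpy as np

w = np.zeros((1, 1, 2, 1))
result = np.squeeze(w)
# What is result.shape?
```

(2,)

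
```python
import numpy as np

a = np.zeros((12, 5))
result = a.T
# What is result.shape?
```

(5, 12)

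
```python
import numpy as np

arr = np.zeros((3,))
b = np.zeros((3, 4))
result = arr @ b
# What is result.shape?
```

(4,)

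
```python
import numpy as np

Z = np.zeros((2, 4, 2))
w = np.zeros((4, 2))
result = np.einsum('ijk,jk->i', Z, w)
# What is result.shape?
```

(2,)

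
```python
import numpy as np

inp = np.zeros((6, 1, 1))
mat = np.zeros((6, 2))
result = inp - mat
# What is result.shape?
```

(6, 6, 2)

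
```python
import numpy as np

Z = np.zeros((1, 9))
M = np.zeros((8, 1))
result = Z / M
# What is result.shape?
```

(8, 9)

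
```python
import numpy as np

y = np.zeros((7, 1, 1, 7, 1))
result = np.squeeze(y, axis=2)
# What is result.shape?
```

(7, 1, 7, 1)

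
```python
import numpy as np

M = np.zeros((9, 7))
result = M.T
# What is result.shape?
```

(7, 9)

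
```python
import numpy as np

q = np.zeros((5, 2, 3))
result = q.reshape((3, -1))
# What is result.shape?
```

(3, 10)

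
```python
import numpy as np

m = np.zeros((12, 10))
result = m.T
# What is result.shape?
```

(10, 12)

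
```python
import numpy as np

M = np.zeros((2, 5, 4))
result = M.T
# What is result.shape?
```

(4, 5, 2)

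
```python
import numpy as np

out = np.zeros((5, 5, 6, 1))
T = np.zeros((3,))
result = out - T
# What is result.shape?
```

(5, 5, 6, 3)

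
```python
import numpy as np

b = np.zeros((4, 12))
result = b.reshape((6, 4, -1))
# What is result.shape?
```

(6, 4, 2)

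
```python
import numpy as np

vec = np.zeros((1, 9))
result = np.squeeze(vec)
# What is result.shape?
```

(9,)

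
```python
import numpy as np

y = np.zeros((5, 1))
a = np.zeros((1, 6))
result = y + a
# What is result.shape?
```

(5, 6)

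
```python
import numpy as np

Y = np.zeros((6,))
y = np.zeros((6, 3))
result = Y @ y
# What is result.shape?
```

(3,)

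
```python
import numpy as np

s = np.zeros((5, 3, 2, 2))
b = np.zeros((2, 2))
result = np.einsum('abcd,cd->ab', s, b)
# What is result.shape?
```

(5, 3)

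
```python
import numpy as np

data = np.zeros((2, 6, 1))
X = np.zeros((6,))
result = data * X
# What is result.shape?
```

(2, 6, 6)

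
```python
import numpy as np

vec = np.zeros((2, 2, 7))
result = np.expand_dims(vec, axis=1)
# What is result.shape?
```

(2, 1, 2, 7)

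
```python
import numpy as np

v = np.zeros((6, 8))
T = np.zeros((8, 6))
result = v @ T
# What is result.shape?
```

(6, 6)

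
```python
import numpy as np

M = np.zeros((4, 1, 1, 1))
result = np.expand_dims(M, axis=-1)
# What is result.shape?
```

(4, 1, 1, 1, 1)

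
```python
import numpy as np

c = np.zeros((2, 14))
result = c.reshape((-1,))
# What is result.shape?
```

(28,)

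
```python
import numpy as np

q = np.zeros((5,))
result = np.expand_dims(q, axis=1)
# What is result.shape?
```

(5, 1)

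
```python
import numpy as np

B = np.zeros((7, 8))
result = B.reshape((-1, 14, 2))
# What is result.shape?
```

(2, 14, 2)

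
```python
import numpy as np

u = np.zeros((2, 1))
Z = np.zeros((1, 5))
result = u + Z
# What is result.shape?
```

(2, 5)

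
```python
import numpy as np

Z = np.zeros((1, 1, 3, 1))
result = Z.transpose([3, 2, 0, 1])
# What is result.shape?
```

(1, 3, 1, 1)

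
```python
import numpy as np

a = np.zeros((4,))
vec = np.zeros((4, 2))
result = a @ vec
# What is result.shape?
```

(2,)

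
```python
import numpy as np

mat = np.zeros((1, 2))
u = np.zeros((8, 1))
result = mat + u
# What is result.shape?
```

(8, 2)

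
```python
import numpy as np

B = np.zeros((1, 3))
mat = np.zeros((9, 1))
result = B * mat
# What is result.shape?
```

(9, 3)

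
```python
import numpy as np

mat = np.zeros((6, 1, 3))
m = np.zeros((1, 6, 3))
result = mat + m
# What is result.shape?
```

(6, 6, 3)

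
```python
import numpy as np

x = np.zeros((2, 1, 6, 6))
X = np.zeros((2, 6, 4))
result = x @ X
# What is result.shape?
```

(2, 2, 6, 4)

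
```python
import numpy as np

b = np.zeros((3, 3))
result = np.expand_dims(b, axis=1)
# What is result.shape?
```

(3, 1, 3)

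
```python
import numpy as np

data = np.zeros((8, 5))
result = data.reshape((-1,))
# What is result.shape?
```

(40,)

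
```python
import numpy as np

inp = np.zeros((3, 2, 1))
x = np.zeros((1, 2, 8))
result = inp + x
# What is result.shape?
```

(3, 2, 8)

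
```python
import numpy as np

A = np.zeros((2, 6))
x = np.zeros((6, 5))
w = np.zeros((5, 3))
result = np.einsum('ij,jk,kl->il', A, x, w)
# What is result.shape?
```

(2, 3)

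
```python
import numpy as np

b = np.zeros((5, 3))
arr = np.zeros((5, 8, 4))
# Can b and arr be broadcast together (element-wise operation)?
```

No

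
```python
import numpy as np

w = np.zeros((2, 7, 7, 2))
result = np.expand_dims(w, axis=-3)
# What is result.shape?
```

(2, 7, 1, 7, 2)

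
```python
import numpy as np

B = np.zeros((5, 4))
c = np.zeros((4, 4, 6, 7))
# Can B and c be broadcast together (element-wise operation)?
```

No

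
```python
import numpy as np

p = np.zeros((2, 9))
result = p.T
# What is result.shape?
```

(9, 2)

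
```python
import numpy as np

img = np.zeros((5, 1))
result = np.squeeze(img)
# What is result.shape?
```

(5,)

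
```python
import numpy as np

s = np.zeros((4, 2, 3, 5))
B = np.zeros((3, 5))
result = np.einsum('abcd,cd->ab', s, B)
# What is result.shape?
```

(4, 2)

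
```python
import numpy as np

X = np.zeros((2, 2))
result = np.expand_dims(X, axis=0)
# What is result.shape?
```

(1, 2, 2)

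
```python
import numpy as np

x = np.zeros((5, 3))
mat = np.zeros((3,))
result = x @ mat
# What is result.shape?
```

(5,)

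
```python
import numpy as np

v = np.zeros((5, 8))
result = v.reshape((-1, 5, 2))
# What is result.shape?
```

(4, 5, 2)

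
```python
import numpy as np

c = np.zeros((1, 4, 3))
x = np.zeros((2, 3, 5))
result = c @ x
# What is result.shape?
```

(2, 4, 5)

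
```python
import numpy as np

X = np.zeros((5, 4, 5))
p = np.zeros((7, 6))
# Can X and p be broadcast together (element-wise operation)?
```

No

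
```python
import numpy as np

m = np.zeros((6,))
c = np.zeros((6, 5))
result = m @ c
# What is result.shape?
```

(5,)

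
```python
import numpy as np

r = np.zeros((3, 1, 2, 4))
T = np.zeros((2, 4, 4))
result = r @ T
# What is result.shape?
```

(3, 2, 2, 4)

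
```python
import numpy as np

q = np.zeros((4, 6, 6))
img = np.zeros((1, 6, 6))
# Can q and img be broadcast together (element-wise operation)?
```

Yes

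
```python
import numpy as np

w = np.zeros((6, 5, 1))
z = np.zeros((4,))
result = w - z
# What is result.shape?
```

(6, 5, 4)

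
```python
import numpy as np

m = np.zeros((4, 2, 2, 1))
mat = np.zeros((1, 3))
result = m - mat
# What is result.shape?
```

(4, 2, 2, 3)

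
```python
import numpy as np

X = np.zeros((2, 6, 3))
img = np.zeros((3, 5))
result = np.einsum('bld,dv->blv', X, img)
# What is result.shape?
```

(2, 6, 5)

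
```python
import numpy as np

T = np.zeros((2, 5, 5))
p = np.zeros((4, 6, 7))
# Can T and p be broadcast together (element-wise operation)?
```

No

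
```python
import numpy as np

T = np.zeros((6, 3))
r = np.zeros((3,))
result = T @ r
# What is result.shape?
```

(6,)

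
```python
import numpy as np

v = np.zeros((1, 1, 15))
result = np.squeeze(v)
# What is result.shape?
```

(15,)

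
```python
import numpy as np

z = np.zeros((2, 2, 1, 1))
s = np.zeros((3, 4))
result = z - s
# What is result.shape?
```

(2, 2, 3, 4)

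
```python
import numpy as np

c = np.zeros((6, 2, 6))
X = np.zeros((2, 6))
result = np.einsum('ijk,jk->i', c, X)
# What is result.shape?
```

(6,)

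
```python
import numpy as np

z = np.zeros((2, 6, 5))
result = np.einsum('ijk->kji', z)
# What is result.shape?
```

(5, 6, 2)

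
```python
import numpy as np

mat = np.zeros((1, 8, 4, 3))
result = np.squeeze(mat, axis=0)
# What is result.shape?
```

(8, 4, 3)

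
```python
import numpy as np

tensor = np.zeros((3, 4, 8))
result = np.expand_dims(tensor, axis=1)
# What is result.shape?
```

(3, 1, 4, 8)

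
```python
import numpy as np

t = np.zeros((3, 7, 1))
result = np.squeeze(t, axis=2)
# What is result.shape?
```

(3, 7)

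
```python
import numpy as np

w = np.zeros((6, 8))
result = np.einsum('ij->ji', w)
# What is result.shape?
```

(8, 6)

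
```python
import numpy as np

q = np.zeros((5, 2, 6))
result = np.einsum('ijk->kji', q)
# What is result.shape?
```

(6, 2, 5)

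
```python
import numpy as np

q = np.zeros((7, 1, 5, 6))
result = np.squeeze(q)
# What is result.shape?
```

(7, 5, 6)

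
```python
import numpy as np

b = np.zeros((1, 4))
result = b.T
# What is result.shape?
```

(4, 1)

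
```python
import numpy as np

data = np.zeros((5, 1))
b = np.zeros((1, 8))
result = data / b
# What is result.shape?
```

(5, 8)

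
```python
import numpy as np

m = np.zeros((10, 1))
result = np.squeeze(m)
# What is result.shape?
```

(10,)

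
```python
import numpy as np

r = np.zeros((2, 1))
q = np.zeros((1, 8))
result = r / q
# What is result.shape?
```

(2, 8)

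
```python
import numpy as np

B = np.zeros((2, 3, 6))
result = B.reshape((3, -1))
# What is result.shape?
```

(3, 12)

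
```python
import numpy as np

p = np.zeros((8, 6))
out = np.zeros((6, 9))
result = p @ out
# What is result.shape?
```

(8, 9)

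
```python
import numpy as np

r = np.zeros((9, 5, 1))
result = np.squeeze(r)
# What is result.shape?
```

(9, 5)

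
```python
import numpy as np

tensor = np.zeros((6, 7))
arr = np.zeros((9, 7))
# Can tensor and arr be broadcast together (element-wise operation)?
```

No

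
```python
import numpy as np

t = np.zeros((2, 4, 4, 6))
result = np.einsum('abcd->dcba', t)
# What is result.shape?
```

(6, 4, 4, 2)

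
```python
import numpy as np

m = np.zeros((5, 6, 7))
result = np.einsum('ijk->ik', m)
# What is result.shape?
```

(5, 7)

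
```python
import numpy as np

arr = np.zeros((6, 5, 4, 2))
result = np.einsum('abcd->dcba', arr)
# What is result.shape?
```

(2, 4, 5, 6)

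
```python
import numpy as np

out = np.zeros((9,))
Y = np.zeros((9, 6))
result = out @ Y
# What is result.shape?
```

(6,)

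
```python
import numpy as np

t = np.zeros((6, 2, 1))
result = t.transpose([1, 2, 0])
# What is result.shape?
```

(2, 1, 6)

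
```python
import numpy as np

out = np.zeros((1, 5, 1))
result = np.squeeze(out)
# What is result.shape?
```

(5,)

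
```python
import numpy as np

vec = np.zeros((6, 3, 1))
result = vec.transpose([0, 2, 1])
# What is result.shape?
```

(6, 1, 3)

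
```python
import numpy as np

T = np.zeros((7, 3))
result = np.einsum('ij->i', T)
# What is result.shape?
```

(7,)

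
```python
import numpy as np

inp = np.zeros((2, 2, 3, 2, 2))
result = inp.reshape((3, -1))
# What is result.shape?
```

(3, 16)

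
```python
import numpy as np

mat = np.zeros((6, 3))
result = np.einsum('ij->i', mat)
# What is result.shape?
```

(6,)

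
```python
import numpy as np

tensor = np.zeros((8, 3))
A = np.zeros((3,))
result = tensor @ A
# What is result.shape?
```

(8,)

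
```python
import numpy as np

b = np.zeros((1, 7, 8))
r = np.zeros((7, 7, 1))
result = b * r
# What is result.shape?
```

(7, 7, 8)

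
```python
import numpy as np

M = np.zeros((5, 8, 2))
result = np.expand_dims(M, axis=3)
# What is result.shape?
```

(5, 8, 2, 1)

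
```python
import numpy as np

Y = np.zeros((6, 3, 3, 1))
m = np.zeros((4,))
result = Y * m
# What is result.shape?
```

(6, 3, 3, 4)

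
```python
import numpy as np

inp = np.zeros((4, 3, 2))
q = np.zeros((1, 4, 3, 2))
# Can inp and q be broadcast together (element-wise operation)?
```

Yes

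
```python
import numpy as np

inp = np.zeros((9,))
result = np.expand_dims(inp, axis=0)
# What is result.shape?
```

(1, 9)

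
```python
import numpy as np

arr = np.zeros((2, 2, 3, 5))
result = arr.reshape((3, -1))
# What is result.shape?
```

(3, 20)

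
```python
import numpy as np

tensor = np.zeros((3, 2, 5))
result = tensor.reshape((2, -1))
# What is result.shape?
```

(2, 15)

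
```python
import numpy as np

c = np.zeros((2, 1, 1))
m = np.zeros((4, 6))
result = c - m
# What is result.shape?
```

(2, 4, 6)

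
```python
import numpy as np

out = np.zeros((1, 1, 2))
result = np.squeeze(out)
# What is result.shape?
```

(2,)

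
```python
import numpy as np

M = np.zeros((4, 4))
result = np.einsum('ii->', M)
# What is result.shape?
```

()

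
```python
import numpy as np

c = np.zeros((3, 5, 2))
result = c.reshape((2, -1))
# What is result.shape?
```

(2, 15)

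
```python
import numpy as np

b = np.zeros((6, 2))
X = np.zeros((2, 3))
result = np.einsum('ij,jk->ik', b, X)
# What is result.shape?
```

(6, 3)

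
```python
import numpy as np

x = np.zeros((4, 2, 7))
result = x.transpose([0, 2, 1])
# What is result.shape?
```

(4, 7, 2)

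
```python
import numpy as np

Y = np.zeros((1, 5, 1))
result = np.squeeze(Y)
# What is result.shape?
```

(5,)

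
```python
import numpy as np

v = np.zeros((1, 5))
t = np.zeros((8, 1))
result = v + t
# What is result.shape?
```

(8, 5)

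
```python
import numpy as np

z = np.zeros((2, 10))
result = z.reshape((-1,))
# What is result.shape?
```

(20,)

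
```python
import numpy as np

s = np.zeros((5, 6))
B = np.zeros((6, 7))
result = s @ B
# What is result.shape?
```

(5, 7)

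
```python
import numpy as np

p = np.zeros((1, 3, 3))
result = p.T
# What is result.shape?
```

(3, 3, 1)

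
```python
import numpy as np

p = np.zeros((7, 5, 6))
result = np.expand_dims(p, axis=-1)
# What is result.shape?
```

(7, 5, 6, 1)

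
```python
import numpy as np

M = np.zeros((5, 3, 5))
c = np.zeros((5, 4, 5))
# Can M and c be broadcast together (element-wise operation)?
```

No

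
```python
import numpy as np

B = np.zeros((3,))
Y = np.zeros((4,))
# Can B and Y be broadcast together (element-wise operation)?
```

No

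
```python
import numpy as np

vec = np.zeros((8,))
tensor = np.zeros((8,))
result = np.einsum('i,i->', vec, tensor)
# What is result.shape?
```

()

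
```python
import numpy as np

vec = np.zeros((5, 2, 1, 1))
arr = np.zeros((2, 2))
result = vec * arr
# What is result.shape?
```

(5, 2, 2, 2)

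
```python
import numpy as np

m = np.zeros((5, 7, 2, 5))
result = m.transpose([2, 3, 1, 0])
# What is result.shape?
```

(2, 5, 7, 5)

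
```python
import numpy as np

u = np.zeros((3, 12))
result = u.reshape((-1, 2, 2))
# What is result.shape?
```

(9, 2, 2)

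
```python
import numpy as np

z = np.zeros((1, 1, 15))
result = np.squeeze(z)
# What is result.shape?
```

(15,)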